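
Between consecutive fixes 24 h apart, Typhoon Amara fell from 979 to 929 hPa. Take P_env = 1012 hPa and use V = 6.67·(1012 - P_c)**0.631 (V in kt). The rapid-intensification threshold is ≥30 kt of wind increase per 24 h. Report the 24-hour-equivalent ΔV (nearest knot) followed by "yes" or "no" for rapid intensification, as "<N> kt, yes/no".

48 kt, yes

V₁: ΔP = 33, V ≈ 6.67 × 33^0.631 ≈ 60.58 kt.
V₂: ΔP = 83, V ≈ 6.67 × 83^0.631 ≈ 108.41 kt.
ΔV over 24 h = 47.83 kt → 24 h equivalent = 47.83 × 24/24 ≈ 47.83 kt.
48 kt ≥ 30 kt ⇒ rapid intensification.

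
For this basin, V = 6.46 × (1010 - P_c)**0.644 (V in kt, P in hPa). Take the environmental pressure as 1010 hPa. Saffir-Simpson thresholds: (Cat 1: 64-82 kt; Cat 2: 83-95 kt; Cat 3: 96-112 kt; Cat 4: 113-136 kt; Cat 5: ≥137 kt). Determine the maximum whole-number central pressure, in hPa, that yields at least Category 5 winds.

895 hPa

Category 5 begins at V = 137 kt.
Required ΔP = (137/6.46)^(1/0.644) = 21.207^1.553 ≈ 114.75 hPa.
P_c ≤ 1010 − 114.75 = 895.25, so the highest integer P_c is 895 hPa.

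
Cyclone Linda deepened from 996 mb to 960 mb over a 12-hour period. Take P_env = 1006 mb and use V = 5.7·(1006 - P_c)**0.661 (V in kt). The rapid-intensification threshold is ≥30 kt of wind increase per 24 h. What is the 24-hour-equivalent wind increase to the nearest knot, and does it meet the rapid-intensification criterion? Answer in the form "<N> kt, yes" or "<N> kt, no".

V₁: ΔP = 10, V ≈ 5.7 × 10^0.661 ≈ 26.11 kt.
V₂: ΔP = 46, V ≈ 5.7 × 46^0.661 ≈ 71.61 kt.
ΔV over 12 h = 45.50 kt → 24 h equivalent = 45.50 × 24/12 ≈ 91.00 kt.
91 kt ≥ 30 kt ⇒ rapid intensification.

91 kt, yes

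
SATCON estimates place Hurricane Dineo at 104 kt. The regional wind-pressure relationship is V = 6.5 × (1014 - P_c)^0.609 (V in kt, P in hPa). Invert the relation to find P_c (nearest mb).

919 mb

ΔP = (V / 6.5)^(1/0.609) = (104/6.5)^1.642.
104/6.5 = 16.000; 16.000^1.642 ≈ 94.89 mb.
P_c = 1014 − 94.89 = 919.11 ≈ 919 mb.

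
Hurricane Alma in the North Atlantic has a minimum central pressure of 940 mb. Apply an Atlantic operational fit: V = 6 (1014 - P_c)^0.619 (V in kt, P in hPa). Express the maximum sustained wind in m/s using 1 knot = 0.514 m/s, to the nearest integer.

44 m/s

ΔP = 1014 − 940 = 74 mb.
V ≈ 6 × 74^0.619 = 6 × 14.357 ≈ 86.140 kt.
86.140 × 0.514 ≈ 44.28 m/s → 44 m/s.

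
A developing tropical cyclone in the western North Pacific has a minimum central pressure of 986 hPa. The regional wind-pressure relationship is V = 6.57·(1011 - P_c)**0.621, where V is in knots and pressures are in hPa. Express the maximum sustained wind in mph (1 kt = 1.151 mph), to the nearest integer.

56 mph

ΔP = 1011 − 986 = 25 hPa.
V ≈ 6.57 × 25^0.621 = 6.57 × 7.381 ≈ 48.494 kt.
48.494 × 1.151 ≈ 55.82 mph → 56 mph.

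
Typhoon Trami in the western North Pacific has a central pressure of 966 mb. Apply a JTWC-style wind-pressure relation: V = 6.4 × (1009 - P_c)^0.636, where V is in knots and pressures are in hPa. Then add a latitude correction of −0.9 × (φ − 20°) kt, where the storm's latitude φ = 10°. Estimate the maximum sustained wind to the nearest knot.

79 kt

ΔP = 1009 − 966 = 43 mb.
43^0.636 ≈ 10.937.
V ≈ 6.4 × 10.937 ≈ 70.0 kt.
Latitude correction: −0.9 × (10 − 20) = 9 kt.
Corrected V ≈ 79 kt → 79 kt.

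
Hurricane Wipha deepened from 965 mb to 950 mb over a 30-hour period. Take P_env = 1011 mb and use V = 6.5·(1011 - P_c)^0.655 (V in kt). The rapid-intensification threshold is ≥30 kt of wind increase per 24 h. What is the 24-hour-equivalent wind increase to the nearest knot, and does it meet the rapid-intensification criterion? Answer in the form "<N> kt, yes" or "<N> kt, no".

13 kt, no

V₁: ΔP = 46, V ≈ 6.5 × 46^0.655 ≈ 79.80 kt.
V₂: ΔP = 61, V ≈ 6.5 × 61^0.655 ≈ 96.01 kt.
ΔV over 30 h = 16.21 kt → 24 h equivalent = 16.21 × 24/30 ≈ 12.97 kt.
13 kt < 30 kt ⇒ not rapid intensification.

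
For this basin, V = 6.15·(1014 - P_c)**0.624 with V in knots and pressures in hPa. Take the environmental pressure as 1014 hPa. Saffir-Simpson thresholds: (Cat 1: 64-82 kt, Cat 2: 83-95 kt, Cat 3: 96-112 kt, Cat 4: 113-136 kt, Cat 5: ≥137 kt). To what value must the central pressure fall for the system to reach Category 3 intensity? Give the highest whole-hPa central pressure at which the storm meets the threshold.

932 hPa

Category 3 begins at V = 96 kt.
Required ΔP = (96/6.15)^(1/0.624) = 15.610^1.603 ≈ 81.75 hPa.
P_c ≤ 1014 − 81.75 = 932.25, so the highest integer P_c is 932 hPa.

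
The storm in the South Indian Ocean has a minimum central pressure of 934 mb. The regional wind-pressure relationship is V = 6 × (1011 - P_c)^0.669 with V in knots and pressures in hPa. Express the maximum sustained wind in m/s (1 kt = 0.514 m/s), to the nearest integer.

ΔP = 1011 − 934 = 77 mb.
V ≈ 6 × 77^0.669 = 6 × 18.284 ≈ 109.702 kt.
109.702 × 0.514 ≈ 56.39 m/s → 56 m/s.

56 m/s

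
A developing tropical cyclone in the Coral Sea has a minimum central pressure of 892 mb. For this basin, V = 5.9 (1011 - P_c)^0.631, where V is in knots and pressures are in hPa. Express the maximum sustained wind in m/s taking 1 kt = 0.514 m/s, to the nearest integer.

ΔP = 1011 − 892 = 119 mb.
V ≈ 5.9 × 119^0.631 = 5.9 × 20.402 ≈ 120.371 kt.
120.371 × 0.514 ≈ 61.87 m/s → 62 m/s.

62 m/s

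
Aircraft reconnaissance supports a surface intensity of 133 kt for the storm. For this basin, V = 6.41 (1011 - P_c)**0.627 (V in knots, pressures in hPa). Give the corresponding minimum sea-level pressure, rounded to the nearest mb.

885 mb

ΔP = (V / 6.41)^(1/0.627) = (133/6.41)^1.595.
133/6.41 = 20.749; 20.749^1.595 ≈ 126.03 mb.
P_c = 1011 − 126.03 = 884.97 ≈ 885 mb.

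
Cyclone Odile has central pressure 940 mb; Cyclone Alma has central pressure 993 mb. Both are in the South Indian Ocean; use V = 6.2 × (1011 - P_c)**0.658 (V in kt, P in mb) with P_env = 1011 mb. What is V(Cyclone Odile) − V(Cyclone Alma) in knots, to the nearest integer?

61 kt

Cyclone Odile: ΔP = 71; V ≈ 6.2 × 71^0.658 ≈ 102.45 kt.
Cyclone Alma: ΔP = 18; V ≈ 6.2 × 18^0.658 ≈ 41.53 kt.
Difference ≈ 102.45 − 41.53 = 60.92 → 61 kt.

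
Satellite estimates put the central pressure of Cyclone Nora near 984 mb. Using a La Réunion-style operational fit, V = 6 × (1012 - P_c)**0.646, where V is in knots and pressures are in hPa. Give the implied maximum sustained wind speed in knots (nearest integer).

ΔP = 1012 − 984 = 28 mb.
28^0.646 ≈ 8.607.
V ≈ 6 × 8.607 ≈ 51.6 kt.

52 kt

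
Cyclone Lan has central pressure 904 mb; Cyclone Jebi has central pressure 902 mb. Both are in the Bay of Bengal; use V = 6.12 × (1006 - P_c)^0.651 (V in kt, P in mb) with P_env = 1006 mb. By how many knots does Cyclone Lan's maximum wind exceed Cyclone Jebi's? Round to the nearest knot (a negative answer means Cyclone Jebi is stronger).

-2 kt

Cyclone Lan: ΔP = 102; V ≈ 6.12 × 102^0.651 ≈ 124.27 kt.
Cyclone Jebi: ΔP = 104; V ≈ 6.12 × 104^0.651 ≈ 125.85 kt.
Difference ≈ 124.27 − 125.85 = -1.58 → -2 kt.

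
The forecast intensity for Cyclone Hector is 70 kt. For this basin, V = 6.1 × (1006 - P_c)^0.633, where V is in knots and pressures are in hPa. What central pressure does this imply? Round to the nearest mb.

ΔP = (V / 6.1)^(1/0.633) = (70/6.1)^1.580.
70/6.1 = 11.475; 11.475^1.580 ≈ 47.23 mb.
P_c = 1006 − 47.23 = 958.77 ≈ 959 mb.

959 mb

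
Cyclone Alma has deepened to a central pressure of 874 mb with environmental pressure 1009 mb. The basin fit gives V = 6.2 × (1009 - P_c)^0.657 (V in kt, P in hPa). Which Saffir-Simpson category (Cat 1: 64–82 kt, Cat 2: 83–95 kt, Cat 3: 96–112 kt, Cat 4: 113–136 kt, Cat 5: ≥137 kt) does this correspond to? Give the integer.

5

ΔP = 1009 − 874 = 135 mb.
V ≈ 6.2 × 135^0.657 = 6.2 × 25.10 ≈ 156 kt.
156 kt falls in the Category 5 band.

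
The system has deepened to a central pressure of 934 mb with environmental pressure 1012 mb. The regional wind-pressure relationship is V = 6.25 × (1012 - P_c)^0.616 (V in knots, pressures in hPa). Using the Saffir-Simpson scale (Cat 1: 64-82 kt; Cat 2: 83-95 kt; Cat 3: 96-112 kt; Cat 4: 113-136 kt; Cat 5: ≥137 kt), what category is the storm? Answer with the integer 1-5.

ΔP = 1012 − 934 = 78 mb.
V ≈ 6.25 × 78^0.616 = 6.25 × 14.64 ≈ 91 kt.
91 kt falls in the Category 2 band.

2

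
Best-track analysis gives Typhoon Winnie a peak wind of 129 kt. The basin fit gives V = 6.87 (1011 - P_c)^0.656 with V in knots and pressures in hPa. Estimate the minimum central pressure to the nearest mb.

ΔP = (V / 6.87)^(1/0.656) = (129/6.87)^1.524.
129/6.87 = 18.777; 18.777^1.524 ≈ 87.40 mb.
P_c = 1011 − 87.40 = 923.60 ≈ 924 mb.

924 mb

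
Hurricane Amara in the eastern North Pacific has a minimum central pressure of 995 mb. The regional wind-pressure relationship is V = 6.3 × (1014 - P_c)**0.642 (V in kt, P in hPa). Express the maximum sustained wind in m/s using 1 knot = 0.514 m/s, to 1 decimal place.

ΔP = 1014 − 995 = 19 mb.
V ≈ 6.3 × 19^0.642 = 6.3 × 6.622 ≈ 41.716 kt.
41.716 × 0.514 ≈ 21.44 m/s → 21.4 m/s.

21.4 m/s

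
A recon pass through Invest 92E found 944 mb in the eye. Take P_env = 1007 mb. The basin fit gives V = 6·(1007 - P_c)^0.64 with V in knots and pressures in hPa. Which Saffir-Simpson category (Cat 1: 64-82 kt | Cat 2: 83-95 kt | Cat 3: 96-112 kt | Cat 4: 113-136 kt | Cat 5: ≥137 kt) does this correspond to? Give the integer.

ΔP = 1007 − 944 = 63 mb.
V ≈ 6 × 63^0.64 = 6 × 14.18 ≈ 85 kt.
85 kt falls in the Category 2 band.

2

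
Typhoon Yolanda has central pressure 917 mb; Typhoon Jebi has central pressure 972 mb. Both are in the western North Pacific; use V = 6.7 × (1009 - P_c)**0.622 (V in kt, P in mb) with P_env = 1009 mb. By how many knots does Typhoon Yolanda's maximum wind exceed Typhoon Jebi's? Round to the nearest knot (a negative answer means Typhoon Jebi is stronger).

Typhoon Yolanda: ΔP = 92; V ≈ 6.7 × 92^0.622 ≈ 111.57 kt.
Typhoon Jebi: ΔP = 37; V ≈ 6.7 × 37^0.622 ≈ 63.31 kt.
Difference ≈ 111.57 − 63.31 = 48.26 → 48 kt.

48 kt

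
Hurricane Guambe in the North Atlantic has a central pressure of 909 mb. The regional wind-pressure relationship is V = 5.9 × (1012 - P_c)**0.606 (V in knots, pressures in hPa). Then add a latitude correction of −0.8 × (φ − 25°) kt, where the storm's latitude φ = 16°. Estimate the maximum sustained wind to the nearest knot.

ΔP = 1012 − 909 = 103 mb.
103^0.606 ≈ 16.587.
V ≈ 5.9 × 16.587 ≈ 97.9 kt.
Latitude correction: −0.8 × (16 − 25) = 7.2 kt.
Corrected V ≈ 105.1 kt → 105 kt.

105 kt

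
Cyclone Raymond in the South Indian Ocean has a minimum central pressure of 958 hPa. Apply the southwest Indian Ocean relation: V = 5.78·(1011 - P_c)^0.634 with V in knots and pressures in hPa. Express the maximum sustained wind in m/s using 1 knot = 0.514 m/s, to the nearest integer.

37 m/s

ΔP = 1011 − 958 = 53 hPa.
V ≈ 5.78 × 53^0.634 = 5.78 × 12.393 ≈ 71.634 kt.
71.634 × 0.514 ≈ 36.82 m/s → 37 m/s.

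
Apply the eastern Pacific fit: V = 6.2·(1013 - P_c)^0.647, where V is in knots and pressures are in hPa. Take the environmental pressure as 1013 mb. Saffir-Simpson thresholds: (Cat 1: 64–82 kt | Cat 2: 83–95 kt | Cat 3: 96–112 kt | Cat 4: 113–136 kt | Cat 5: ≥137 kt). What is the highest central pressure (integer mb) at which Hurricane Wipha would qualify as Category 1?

976 mb

Category 1 begins at V = 64 kt.
Required ΔP = (64/6.2)^(1/0.647) = 10.323^1.546 ≈ 36.89 mb.
P_c ≤ 1013 − 36.89 = 976.11, so the highest integer P_c is 976 mb.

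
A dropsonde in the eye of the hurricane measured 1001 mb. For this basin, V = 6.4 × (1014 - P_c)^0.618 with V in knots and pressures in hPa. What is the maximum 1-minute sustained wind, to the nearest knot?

31 kt

ΔP = 1014 − 1001 = 13 mb.
13^0.618 ≈ 4.880.
V ≈ 6.4 × 4.880 ≈ 31.2 kt.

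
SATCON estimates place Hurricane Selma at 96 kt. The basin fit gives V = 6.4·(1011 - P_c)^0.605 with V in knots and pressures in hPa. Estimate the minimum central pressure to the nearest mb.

923 mb

ΔP = (V / 6.4)^(1/0.605) = (96/6.4)^1.653.
96/6.4 = 15.000; 15.000^1.653 ≈ 87.89 mb.
P_c = 1011 − 87.89 = 923.11 ≈ 923 mb.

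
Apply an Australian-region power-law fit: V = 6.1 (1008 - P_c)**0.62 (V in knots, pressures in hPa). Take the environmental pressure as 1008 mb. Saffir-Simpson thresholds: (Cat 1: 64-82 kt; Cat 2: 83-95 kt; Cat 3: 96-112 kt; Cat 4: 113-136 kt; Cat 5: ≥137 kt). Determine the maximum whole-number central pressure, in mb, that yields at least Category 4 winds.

897 mb

Category 4 begins at V = 113 kt.
Required ΔP = (113/6.1)^(1/0.62) = 18.525^1.613 ≈ 110.86 mb.
P_c ≤ 1008 − 110.86 = 897.14, so the highest integer P_c is 897 mb.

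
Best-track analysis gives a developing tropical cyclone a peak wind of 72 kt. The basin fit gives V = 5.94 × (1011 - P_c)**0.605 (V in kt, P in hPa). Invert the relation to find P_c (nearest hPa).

949 hPa

ΔP = (V / 5.94)^(1/0.605) = (72/5.94)^1.653.
72/5.94 = 12.121; 12.121^1.653 ≈ 61.80 hPa.
P_c = 1011 − 61.80 = 949.20 ≈ 949 hPa.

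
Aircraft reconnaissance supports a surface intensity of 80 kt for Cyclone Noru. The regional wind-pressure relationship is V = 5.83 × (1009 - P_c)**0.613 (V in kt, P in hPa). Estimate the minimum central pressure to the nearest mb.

ΔP = (V / 5.83)^(1/0.613) = (80/5.83)^1.631.
80/5.83 = 13.722; 13.722^1.631 ≈ 71.70 mb.
P_c = 1009 − 71.70 = 937.30 ≈ 937 mb.

937 mb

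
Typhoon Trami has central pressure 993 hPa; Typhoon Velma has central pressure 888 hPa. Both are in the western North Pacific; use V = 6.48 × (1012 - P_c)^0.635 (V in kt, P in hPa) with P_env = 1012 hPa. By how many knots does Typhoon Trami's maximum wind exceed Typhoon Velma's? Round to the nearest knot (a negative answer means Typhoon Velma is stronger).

Typhoon Trami: ΔP = 19; V ≈ 6.48 × 19^0.635 ≈ 42.03 kt.
Typhoon Velma: ΔP = 124; V ≈ 6.48 × 124^0.635 ≈ 138.32 kt.
Difference ≈ 42.03 − 138.32 = -96.29 → -96 kt.

-96 kt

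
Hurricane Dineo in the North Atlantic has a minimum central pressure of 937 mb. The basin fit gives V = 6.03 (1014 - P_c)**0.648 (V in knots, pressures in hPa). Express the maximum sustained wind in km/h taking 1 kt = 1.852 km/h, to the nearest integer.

ΔP = 1014 − 937 = 77 mb.
V ≈ 6.03 × 77^0.648 = 6.03 × 16.690 ≈ 100.638 kt.
100.638 × 1.852 ≈ 186.38 km/h → 186 km/h.

186 km/h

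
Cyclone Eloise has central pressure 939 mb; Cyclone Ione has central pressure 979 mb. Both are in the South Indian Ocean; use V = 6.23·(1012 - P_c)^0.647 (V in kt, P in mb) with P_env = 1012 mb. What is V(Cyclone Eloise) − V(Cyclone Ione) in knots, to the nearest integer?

40 kt

Cyclone Eloise: ΔP = 73; V ≈ 6.23 × 73^0.647 ≈ 100.01 kt.
Cyclone Ione: ΔP = 33; V ≈ 6.23 × 33^0.647 ≈ 59.84 kt.
Difference ≈ 100.01 − 59.84 = 40.17 → 40 kt.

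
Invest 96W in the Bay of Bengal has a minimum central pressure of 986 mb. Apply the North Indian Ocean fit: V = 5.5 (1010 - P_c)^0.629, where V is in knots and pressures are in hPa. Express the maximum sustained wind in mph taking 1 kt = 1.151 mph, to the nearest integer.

47 mph

ΔP = 1010 − 986 = 24 mb.
V ≈ 5.5 × 24^0.629 = 5.5 × 7.382 ≈ 40.599 kt.
40.599 × 1.151 ≈ 46.73 mph → 47 mph.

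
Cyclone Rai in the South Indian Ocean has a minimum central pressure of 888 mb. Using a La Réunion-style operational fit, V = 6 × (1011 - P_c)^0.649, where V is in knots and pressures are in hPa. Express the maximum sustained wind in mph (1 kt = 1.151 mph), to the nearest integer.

157 mph

ΔP = 1011 − 888 = 123 mb.
V ≈ 6 × 123^0.649 = 6 × 22.717 ≈ 136.301 kt.
136.301 × 1.151 ≈ 156.88 mph → 157 mph.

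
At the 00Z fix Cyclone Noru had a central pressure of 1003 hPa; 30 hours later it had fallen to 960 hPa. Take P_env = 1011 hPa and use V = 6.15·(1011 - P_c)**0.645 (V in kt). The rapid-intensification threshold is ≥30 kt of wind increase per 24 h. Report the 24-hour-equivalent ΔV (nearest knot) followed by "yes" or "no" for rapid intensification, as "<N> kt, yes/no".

V₁: ΔP = 8, V ≈ 6.15 × 8^0.645 ≈ 23.52 kt.
V₂: ΔP = 51, V ≈ 6.15 × 51^0.645 ≈ 77.67 kt.
ΔV over 30 h = 54.15 kt → 24 h equivalent = 54.15 × 24/30 ≈ 43.32 kt.
43 kt ≥ 30 kt ⇒ rapid intensification.

43 kt, yes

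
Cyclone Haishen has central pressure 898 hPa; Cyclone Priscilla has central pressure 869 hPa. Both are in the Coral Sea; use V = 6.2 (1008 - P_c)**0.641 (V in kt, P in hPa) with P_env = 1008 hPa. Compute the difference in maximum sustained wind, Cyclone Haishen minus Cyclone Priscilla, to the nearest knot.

-20 kt

Cyclone Haishen: ΔP = 110; V ≈ 6.2 × 110^0.641 ≈ 126.16 kt.
Cyclone Priscilla: ΔP = 139; V ≈ 6.2 × 139^0.641 ≈ 146.58 kt.
Difference ≈ 126.16 − 146.58 = -20.42 → -20 kt.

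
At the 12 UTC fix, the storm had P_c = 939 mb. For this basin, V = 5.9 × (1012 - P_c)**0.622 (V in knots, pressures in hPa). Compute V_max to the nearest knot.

ΔP = 1012 − 939 = 73 mb.
73^0.622 ≈ 14.421.
V ≈ 5.9 × 14.421 ≈ 85.1 kt.

85 kt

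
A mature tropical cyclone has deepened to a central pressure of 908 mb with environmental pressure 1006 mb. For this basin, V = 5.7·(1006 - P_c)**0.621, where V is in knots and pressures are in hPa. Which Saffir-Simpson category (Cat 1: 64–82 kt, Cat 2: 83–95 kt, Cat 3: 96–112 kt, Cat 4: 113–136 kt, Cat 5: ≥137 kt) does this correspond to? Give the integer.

ΔP = 1006 − 908 = 98 mb.
V ≈ 5.7 × 98^0.621 = 5.7 × 17.24 ≈ 98 kt.
98 kt falls in the Category 3 band.

3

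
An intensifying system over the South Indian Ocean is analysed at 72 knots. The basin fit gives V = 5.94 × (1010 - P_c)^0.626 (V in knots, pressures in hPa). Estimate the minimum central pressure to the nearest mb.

956 mb

ΔP = (V / 5.94)^(1/0.626) = (72/5.94)^1.597.
72/5.94 = 12.121; 12.121^1.597 ≈ 53.82 mb.
P_c = 1010 − 53.82 = 956.18 ≈ 956 mb.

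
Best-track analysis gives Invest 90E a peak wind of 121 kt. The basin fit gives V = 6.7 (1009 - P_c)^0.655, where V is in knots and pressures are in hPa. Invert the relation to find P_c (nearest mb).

ΔP = (V / 6.7)^(1/0.655) = (121/6.7)^1.527.
121/6.7 = 18.060; 18.060^1.527 ≈ 82.92 mb.
P_c = 1009 − 82.92 = 926.08 ≈ 926 mb.

926 mb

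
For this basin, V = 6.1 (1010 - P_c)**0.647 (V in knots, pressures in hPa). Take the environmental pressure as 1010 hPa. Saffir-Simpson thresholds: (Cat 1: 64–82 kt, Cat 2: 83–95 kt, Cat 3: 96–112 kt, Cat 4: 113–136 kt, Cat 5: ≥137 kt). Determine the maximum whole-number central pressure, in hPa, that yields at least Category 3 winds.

Category 3 begins at V = 96 kt.
Required ΔP = (96/6.1)^(1/0.647) = 15.738^1.546 ≈ 70.79 hPa.
P_c ≤ 1010 − 70.79 = 939.21, so the highest integer P_c is 939 hPa.

939 hPa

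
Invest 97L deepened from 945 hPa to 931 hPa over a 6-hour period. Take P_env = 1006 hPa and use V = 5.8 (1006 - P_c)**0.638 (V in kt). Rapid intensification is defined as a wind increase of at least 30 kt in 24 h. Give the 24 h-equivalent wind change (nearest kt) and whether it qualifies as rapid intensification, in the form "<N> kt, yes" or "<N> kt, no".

45 kt, yes

V₁: ΔP = 61, V ≈ 5.8 × 61^0.638 ≈ 79.89 kt.
V₂: ΔP = 75, V ≈ 5.8 × 75^0.638 ≈ 91.14 kt.
ΔV over 6 h = 11.25 kt → 24 h equivalent = 11.25 × 24/6 ≈ 45.00 kt.
45 kt ≥ 30 kt ⇒ rapid intensification.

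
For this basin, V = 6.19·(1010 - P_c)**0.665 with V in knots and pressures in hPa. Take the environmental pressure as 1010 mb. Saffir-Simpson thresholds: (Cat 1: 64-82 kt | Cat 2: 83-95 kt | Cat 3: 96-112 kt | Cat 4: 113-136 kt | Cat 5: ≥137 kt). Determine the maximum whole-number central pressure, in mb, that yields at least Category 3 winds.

Category 3 begins at V = 96 kt.
Required ΔP = (96/6.19)^(1/0.665) = 15.509^1.504 ≈ 61.71 mb.
P_c ≤ 1010 − 61.71 = 948.29, so the highest integer P_c is 948 mb.

948 mb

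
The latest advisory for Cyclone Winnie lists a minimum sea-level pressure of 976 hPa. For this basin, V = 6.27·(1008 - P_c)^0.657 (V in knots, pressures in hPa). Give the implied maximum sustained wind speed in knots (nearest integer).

ΔP = 1008 − 976 = 32 hPa.
32^0.657 ≈ 9.747.
V ≈ 6.27 × 9.747 ≈ 61.1 kt.

61 kt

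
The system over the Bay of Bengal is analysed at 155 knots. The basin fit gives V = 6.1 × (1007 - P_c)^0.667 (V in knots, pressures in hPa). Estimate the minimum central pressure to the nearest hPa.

ΔP = (V / 6.1)^(1/0.667) = (155/6.1)^1.499.
155/6.1 = 25.410; 25.410^1.499 ≈ 127.78 hPa.
P_c = 1007 − 127.78 = 879.22 ≈ 879 hPa.

879 hPa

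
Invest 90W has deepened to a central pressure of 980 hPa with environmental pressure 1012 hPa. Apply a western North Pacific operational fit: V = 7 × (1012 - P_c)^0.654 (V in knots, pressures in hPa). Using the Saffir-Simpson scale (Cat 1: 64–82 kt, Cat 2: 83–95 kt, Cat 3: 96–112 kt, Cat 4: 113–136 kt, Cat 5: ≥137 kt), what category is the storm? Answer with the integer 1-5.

1

ΔP = 1012 − 980 = 32 hPa.
V ≈ 7 × 32^0.654 = 7 × 9.65 ≈ 68 kt.
68 kt falls in the Category 1 band.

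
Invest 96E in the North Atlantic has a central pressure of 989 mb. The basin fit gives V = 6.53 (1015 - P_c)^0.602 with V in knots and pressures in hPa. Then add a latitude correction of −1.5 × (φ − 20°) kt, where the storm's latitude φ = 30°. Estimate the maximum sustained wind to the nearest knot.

ΔP = 1015 − 989 = 26 mb.
26^0.602 ≈ 7.109.
V ≈ 6.53 × 7.109 ≈ 46.4 kt.
Latitude correction: −1.5 × (30 − 20) = -15 kt.
Corrected V ≈ 31.4 kt → 31 kt.

31 kt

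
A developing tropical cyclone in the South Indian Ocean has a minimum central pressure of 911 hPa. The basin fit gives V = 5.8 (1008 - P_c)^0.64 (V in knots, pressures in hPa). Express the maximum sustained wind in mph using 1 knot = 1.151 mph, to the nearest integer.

ΔP = 1008 − 911 = 97 hPa.
V ≈ 5.8 × 97^0.64 = 5.8 × 18.687 ≈ 108.383 kt.
108.383 × 1.151 ≈ 124.75 mph → 125 mph.

125 mph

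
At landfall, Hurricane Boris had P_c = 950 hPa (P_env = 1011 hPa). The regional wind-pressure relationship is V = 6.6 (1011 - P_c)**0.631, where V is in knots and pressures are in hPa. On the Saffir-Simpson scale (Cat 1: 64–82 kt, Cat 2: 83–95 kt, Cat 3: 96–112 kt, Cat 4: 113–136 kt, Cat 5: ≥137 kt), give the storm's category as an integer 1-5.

ΔP = 1011 − 950 = 61 hPa.
V ≈ 6.6 × 61^0.631 = 6.6 × 13.38 ≈ 88 kt.
88 kt falls in the Category 2 band.

2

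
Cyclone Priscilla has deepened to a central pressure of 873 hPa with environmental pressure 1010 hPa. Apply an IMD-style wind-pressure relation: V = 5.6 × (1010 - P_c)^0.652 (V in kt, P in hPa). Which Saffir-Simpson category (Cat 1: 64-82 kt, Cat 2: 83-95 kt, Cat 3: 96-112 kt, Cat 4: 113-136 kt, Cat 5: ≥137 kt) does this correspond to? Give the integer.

5

ΔP = 1010 − 873 = 137 hPa.
V ≈ 5.6 × 137^0.652 = 5.6 × 24.73 ≈ 138 kt.
138 kt falls in the Category 5 band.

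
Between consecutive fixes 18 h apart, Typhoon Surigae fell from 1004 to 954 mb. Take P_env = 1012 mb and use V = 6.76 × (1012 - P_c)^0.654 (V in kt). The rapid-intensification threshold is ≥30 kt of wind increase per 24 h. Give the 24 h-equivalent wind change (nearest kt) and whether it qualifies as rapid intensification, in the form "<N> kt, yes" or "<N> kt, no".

93 kt, yes

V₁: ΔP = 8, V ≈ 6.76 × 8^0.654 ≈ 26.34 kt.
V₂: ΔP = 58, V ≈ 6.76 × 58^0.654 ≈ 96.21 kt.
ΔV over 18 h = 69.87 kt → 24 h equivalent = 69.87 × 24/18 ≈ 93.16 kt.
93 kt ≥ 30 kt ⇒ rapid intensification.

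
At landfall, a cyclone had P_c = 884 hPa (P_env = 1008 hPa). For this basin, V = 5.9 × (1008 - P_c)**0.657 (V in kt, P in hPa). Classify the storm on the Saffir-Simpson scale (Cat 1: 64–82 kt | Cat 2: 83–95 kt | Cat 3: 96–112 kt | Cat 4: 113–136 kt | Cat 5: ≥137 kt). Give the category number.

5

ΔP = 1008 − 884 = 124 hPa.
V ≈ 5.9 × 124^0.657 = 5.9 × 23.73 ≈ 140 kt.
140 kt falls in the Category 5 band.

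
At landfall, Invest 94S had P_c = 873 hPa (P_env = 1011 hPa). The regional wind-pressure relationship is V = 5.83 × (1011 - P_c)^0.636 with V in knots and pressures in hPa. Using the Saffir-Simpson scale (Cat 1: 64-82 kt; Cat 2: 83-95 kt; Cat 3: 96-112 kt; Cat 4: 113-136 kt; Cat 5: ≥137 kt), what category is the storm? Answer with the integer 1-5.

4

ΔP = 1011 − 873 = 138 hPa.
V ≈ 5.83 × 138^0.636 = 5.83 × 22.96 ≈ 134 kt.
134 kt falls in the Category 4 band.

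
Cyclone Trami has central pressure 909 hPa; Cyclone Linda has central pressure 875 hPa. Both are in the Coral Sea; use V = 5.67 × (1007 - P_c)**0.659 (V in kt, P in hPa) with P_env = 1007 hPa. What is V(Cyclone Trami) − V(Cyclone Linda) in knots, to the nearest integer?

-25 kt

Cyclone Trami: ΔP = 98; V ≈ 5.67 × 98^0.659 ≈ 116.36 kt.
Cyclone Linda: ΔP = 132; V ≈ 5.67 × 132^0.659 ≈ 141.59 kt.
Difference ≈ 116.36 − 141.59 = -25.23 → -25 kt.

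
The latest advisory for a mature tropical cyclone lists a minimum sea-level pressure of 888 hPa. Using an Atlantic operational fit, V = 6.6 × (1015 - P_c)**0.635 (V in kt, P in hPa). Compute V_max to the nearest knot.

143 kt

ΔP = 1015 − 888 = 127 hPa.
127^0.635 ≈ 21.673.
V ≈ 6.6 × 21.673 ≈ 143.0 kt.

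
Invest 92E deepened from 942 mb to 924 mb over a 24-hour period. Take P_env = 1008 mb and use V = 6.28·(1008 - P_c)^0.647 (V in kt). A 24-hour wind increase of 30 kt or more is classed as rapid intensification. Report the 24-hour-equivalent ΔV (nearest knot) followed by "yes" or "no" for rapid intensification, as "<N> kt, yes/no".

V₁: ΔP = 66, V ≈ 6.28 × 66^0.647 ≈ 94.45 kt.
V₂: ΔP = 84, V ≈ 6.28 × 84^0.647 ≈ 110.40 kt.
ΔV over 24 h = 15.95 kt → 24 h equivalent = 15.95 × 24/24 ≈ 15.95 kt.
16 kt < 30 kt ⇒ not rapid intensification.

16 kt, no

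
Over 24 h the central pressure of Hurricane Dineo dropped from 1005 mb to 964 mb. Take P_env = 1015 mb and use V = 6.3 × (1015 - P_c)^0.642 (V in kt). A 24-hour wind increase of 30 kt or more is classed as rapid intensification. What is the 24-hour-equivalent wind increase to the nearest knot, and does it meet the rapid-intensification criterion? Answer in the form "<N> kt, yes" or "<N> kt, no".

V₁: ΔP = 10, V ≈ 6.3 × 10^0.642 ≈ 27.63 kt.
V₂: ΔP = 51, V ≈ 6.3 × 51^0.642 ≈ 78.63 kt.
ΔV over 24 h = 51.00 kt → 24 h equivalent = 51.00 × 24/24 ≈ 51.00 kt.
51 kt ≥ 30 kt ⇒ rapid intensification.

51 kt, yes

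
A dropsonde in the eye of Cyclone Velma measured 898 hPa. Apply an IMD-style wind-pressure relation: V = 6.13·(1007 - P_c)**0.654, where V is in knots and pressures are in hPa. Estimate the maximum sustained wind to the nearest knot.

132 kt

ΔP = 1007 − 898 = 109 hPa.
109^0.654 ≈ 21.502.
V ≈ 6.13 × 21.502 ≈ 131.8 kt.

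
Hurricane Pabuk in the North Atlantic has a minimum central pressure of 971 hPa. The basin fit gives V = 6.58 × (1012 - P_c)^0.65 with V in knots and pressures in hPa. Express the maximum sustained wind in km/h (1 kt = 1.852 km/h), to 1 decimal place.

ΔP = 1012 − 971 = 41 hPa.
V ≈ 6.58 × 41^0.65 = 6.58 × 11.177 ≈ 73.542 kt.
73.542 × 1.852 ≈ 136.20 km/h → 136.2 km/h.

136.2 km/h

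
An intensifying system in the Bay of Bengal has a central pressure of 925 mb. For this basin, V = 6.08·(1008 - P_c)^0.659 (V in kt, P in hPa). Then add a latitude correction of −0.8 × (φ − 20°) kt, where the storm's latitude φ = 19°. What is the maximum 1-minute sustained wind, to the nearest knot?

113 kt

ΔP = 1008 − 925 = 83 mb.
83^0.659 ≈ 18.394.
V ≈ 6.08 × 18.394 ≈ 111.8 kt.
Latitude correction: −0.8 × (19 − 20) = 0.8 kt.
Corrected V ≈ 112.6 kt → 113 kt.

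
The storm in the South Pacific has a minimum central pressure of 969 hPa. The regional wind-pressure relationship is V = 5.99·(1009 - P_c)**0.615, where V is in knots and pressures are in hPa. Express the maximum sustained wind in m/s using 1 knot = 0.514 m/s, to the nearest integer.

30 m/s

ΔP = 1009 − 969 = 40 hPa.
V ≈ 5.99 × 40^0.615 = 5.99 × 9.666 ≈ 57.902 kt.
57.902 × 0.514 ≈ 29.76 m/s → 30 m/s.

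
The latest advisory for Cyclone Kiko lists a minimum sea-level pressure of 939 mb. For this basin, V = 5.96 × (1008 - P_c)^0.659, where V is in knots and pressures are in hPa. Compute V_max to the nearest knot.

97 kt

ΔP = 1008 − 939 = 69 mb.
69^0.659 ≈ 16.286.
V ≈ 5.96 × 16.286 ≈ 97.1 kt.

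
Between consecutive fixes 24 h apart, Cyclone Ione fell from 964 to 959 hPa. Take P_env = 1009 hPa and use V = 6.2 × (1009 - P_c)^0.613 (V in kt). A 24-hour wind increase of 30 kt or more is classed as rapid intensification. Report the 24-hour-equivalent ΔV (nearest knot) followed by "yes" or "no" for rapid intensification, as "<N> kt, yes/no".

4 kt, no

V₁: ΔP = 45, V ≈ 6.2 × 45^0.613 ≈ 63.95 kt.
V₂: ΔP = 50, V ≈ 6.2 × 50^0.613 ≈ 68.21 kt.
ΔV over 24 h = 4.26 kt → 24 h equivalent = 4.26 × 24/24 ≈ 4.26 kt.
4 kt < 30 kt ⇒ not rapid intensification.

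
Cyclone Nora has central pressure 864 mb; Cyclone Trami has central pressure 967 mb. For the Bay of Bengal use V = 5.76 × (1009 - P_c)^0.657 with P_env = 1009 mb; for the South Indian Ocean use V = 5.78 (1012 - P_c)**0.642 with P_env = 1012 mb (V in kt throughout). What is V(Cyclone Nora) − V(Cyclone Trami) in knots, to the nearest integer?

Cyclone Nora: ΔP = 145; V ≈ 5.76 × 145^0.657 ≈ 151.51 kt.
Cyclone Trami: ΔP = 45; V ≈ 5.78 × 45^0.642 ≈ 66.57 kt.
Difference ≈ 151.51 − 66.57 = 84.94 → 85 kt.

85 kt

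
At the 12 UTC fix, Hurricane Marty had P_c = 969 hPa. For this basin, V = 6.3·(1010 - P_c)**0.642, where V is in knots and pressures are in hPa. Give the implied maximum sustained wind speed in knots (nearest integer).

ΔP = 1010 − 969 = 41 hPa.
41^0.642 ≈ 10.849.
V ≈ 6.3 × 10.849 ≈ 68.4 kt.

68 kt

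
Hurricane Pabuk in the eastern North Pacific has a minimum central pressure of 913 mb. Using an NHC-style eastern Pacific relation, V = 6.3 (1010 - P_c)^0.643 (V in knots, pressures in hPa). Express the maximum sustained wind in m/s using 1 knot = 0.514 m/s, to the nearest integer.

61 m/s

ΔP = 1010 − 913 = 97 mb.
V ≈ 6.3 × 97^0.643 = 6.3 × 18.945 ≈ 119.353 kt.
119.353 × 0.514 ≈ 61.35 m/s → 61 m/s.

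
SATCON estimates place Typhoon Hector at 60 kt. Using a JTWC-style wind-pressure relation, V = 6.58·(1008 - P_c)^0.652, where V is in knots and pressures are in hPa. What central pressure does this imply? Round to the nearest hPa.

978 hPa

ΔP = (V / 6.58)^(1/0.652) = (60/6.58)^1.534.
60/6.58 = 9.119; 9.119^1.534 ≈ 29.67 hPa.
P_c = 1008 − 29.67 = 978.33 ≈ 978 hPa.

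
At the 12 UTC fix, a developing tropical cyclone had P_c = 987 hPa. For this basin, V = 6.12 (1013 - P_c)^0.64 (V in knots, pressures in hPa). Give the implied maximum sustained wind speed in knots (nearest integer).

49 kt

ΔP = 1013 − 987 = 26 hPa.
26^0.64 ≈ 8.046.
V ≈ 6.12 × 8.046 ≈ 49.2 kt.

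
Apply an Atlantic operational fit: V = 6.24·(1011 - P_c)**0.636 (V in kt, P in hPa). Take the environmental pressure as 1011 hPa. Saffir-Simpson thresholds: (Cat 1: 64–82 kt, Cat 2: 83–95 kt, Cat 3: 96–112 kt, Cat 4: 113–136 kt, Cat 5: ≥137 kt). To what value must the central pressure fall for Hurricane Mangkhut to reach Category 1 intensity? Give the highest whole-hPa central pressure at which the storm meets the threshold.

Category 1 begins at V = 64 kt.
Required ΔP = (64/6.24)^(1/0.636) = 10.256^1.572 ≈ 38.87 hPa.
P_c ≤ 1011 − 38.87 = 972.13, so the highest integer P_c is 972 hPa.

972 hPa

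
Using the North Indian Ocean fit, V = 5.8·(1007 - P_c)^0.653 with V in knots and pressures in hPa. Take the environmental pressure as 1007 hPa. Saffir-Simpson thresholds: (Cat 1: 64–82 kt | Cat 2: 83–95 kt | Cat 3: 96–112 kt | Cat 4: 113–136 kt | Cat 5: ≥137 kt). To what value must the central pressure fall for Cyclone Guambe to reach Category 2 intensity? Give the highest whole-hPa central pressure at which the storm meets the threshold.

948 hPa

Category 2 begins at V = 83 kt.
Required ΔP = (83/5.8)^(1/0.653) = 14.310^1.531 ≈ 58.85 hPa.
P_c ≤ 1007 − 58.85 = 948.15, so the highest integer P_c is 948 hPa.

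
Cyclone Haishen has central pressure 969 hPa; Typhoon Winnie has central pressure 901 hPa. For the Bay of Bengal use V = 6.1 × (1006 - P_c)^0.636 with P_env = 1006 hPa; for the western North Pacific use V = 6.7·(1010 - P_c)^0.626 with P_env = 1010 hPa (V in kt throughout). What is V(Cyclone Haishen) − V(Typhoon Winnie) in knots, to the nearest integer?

Cyclone Haishen: ΔP = 37; V ≈ 6.1 × 37^0.636 ≈ 60.63 kt.
Typhoon Winnie: ΔP = 109; V ≈ 6.7 × 109^0.626 ≈ 126.33 kt.
Difference ≈ 60.63 − 126.33 = -65.70 → -66 kt.

-66 kt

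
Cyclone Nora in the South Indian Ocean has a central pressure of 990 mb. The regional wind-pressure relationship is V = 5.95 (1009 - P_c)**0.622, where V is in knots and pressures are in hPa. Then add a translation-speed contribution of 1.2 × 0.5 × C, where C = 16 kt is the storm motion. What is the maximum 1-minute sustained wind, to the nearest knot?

47 kt

ΔP = 1009 − 990 = 19 mb.
19^0.622 ≈ 6.243.
V ≈ 5.95 × 6.243 ≈ 37.1 kt.
Translation term: 1.2 × 0.5 × 16 = 9.6 kt.
Corrected V ≈ 46.7 kt → 47 kt.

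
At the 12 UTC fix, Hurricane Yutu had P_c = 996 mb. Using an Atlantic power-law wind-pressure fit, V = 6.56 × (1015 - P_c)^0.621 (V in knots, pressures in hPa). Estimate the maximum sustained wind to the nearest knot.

41 kt

ΔP = 1015 − 996 = 19 mb.
19^0.621 ≈ 6.225.
V ≈ 6.56 × 6.225 ≈ 40.8 kt.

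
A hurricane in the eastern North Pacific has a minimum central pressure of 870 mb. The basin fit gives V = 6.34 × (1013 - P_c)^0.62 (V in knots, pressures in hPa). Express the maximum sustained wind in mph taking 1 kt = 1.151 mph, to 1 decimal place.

158.3 mph

ΔP = 1013 − 870 = 143 mb.
V ≈ 6.34 × 143^0.62 = 6.34 × 21.692 ≈ 137.530 kt.
137.530 × 1.151 ≈ 158.30 mph → 158.3 mph.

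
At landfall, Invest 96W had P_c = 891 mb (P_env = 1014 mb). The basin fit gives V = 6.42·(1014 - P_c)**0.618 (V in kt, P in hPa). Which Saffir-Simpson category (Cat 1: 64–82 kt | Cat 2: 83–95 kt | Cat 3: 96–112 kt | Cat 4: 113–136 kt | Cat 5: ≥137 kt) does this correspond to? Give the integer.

4

ΔP = 1014 − 891 = 123 mb.
V ≈ 6.42 × 123^0.618 = 6.42 × 19.57 ≈ 126 kt.
126 kt falls in the Category 4 band.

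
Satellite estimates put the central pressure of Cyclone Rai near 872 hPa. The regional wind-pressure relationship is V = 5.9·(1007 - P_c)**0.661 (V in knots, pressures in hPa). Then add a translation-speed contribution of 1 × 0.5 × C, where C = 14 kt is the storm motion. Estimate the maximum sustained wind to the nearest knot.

158 kt

ΔP = 1007 − 872 = 135 hPa.
135^0.661 ≈ 25.595.
V ≈ 5.9 × 25.595 ≈ 151.0 kt.
Translation term: 1 × 0.5 × 14 = 7 kt.
Corrected V ≈ 158 kt → 158 kt.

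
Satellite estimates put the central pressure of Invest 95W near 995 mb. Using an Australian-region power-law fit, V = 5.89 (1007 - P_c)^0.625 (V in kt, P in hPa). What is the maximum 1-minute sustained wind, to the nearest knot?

28 kt

ΔP = 1007 − 995 = 12 mb.
12^0.625 ≈ 4.726.
V ≈ 5.89 × 4.726 ≈ 27.8 kt.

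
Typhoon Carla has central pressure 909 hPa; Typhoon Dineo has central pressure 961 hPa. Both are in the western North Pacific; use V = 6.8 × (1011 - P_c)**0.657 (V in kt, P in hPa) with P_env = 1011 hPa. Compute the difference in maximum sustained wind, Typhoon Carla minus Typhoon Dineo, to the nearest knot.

Typhoon Carla: ΔP = 102; V ≈ 6.8 × 102^0.657 ≈ 141.96 kt.
Typhoon Dineo: ΔP = 50; V ≈ 6.8 × 50^0.657 ≈ 88.87 kt.
Difference ≈ 141.96 − 88.87 = 53.09 → 53 kt.

53 kt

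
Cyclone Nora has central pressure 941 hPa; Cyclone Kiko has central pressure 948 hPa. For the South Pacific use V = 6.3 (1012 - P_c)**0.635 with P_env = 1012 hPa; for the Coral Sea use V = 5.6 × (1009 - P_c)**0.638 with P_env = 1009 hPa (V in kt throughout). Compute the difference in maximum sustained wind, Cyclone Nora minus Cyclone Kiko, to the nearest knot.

Cyclone Nora: ΔP = 71; V ≈ 6.3 × 71^0.635 ≈ 94.38 kt.
Cyclone Kiko: ΔP = 61; V ≈ 5.6 × 61^0.638 ≈ 77.13 kt.
Difference ≈ 94.38 − 77.13 = 17.25 → 17 kt.

17 kt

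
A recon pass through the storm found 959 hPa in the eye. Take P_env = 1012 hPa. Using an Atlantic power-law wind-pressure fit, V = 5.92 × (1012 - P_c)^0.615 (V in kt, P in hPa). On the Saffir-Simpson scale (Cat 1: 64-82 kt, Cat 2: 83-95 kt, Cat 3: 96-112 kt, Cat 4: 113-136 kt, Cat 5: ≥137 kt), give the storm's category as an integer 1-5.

ΔP = 1012 − 959 = 53 hPa.
V ≈ 5.92 × 53^0.615 = 5.92 × 11.49 ≈ 68 kt.
68 kt falls in the Category 1 band.

1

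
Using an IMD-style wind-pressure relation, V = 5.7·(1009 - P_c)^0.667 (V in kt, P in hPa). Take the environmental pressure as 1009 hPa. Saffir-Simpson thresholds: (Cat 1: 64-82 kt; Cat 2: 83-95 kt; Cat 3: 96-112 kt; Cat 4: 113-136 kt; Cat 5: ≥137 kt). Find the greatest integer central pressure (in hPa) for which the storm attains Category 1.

971 hPa

Category 1 begins at V = 64 kt.
Required ΔP = (64/5.7)^(1/0.667) = 11.228^1.499 ≈ 37.56 hPa.
P_c ≤ 1009 − 37.56 = 971.44, so the highest integer P_c is 971 hPa.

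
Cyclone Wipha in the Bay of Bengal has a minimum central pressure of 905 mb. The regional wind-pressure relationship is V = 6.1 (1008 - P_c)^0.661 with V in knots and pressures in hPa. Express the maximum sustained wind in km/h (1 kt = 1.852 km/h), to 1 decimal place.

241.8 km/h

ΔP = 1008 − 905 = 103 mb.
V ≈ 6.1 × 103^0.661 = 6.1 × 21.404 ≈ 130.562 kt.
130.562 × 1.852 ≈ 241.80 km/h → 241.8 km/h.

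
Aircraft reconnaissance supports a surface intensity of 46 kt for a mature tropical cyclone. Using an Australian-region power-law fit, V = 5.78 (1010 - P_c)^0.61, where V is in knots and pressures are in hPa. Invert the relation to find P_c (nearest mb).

ΔP = (V / 5.78)^(1/0.61) = (46/5.78)^1.639.
46/5.78 = 7.958; 7.958^1.639 ≈ 29.98 mb.
P_c = 1010 − 29.98 = 980.02 ≈ 980 mb.

980 mb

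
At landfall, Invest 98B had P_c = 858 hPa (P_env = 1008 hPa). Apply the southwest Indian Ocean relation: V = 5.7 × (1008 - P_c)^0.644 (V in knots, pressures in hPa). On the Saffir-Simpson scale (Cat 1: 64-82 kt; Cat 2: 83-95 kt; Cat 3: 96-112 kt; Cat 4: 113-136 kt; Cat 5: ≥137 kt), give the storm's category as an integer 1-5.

ΔP = 1008 − 858 = 150 hPa.
V ≈ 5.7 × 150^0.644 = 5.7 × 25.20 ≈ 144 kt.
144 kt falls in the Category 5 band.

5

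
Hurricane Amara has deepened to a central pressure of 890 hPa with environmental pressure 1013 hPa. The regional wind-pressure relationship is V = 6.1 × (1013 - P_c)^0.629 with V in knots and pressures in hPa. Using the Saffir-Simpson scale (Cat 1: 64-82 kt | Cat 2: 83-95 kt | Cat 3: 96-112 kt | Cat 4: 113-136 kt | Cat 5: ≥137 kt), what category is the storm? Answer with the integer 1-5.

4

ΔP = 1013 − 890 = 123 hPa.
V ≈ 6.1 × 123^0.629 = 6.1 × 20.63 ≈ 126 kt.
126 kt falls in the Category 4 band.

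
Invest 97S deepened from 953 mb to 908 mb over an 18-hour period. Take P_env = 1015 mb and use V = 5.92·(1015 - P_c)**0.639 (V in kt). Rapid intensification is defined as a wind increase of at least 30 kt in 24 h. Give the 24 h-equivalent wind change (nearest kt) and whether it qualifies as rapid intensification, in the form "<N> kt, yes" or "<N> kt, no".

46 kt, yes

V₁: ΔP = 62, V ≈ 5.92 × 62^0.639 ≈ 82.73 kt.
V₂: ΔP = 107, V ≈ 5.92 × 107^0.639 ≈ 117.25 kt.
ΔV over 18 h = 34.52 kt → 24 h equivalent = 34.52 × 24/18 ≈ 46.03 kt.
46 kt ≥ 30 kt ⇒ rapid intensification.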